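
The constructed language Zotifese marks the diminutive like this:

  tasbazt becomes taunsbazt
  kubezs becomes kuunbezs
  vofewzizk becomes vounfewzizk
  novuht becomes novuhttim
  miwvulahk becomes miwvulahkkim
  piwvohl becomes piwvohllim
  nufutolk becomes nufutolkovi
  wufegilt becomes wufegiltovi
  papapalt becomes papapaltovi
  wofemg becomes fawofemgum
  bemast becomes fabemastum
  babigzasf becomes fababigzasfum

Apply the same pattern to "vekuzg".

tasbazt and novuht both end in -t yet inflect differently (taunsbazt, novuhttim), so the final letter is not what conditions the rule; the second-to-last letter is.
"vekuzg" has second-to-last letter 'z'. The stems whose second-to-last letter is 'z' (tasbazt → taunsbazt, kubezs → kuunbezs, vofewzizk → vounfewzizk) insert -un- after the first vowel.
The other patterns: stems whose second-to-last letter is 'h' double the final consonant and add -im; stems whose second-to-last letter is 'l' add -ovi; stems whose second-to-last letter is 'm' or 's' add fa- … -um around the stem.
So vekuzg → veunkuzg.

veunkuzg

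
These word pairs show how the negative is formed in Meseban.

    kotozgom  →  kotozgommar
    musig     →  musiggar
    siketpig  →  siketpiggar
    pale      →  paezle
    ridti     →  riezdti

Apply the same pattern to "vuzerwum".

musig and ridti both have last vowel 'i' yet inflect differently (musiggar, riezdti), so the last vowel is not what conditions the rule; whether the stem ends in a vowel or a consonant is.
"vuzerwum" ends in a consonant. The stems ending in a consonant (kotozgom → kotozgommar, musig → musiggar, siketpig → siketpiggar) double the final consonant and add -ar.
The other pattern: stems ending in a vowel insert -ez- after the first vowel.
So vuzerwum → vuzerwummar.

vuzerwummar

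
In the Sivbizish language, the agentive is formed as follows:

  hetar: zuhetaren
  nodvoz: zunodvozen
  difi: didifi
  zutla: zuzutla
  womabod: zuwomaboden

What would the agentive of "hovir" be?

zuhoviren

hetar and zutla both have last vowel 'a' yet inflect differently (zuhetaren, zuzutla), so the last vowel is not what conditions the rule; whether the stem ends in a vowel or a consonant is.
"hovir" ends in a consonant. The stems ending in a consonant (nodvoz → zunodvozen, hetar → zuhetaren, womabod → zuwomaboden) add zu- … -en around the stem.
The other pattern: stems ending in a vowel repeat the first consonant+vowel as a prefix.
So hovir → zuhoviren.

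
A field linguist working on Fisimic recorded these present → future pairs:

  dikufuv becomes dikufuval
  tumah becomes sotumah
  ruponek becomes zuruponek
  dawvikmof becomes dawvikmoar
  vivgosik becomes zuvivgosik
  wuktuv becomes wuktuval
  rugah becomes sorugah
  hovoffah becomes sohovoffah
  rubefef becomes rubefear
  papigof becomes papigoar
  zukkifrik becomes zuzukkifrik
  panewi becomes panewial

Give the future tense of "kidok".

zukidok

rubefef and ruponek both have last vowel 'e' yet inflect differently (rubefear, zuruponek), so the last vowel is not what conditions the rule; the final letter is.
"kidok" ends in -k. The stems ending in -k (zukkifrik → zuzukkifrik, ruponek → zuruponek, vivgosik → zuvivgosik) add the prefix zu-.
The other patterns: stems ending in -f drop the final letter and add -ar; stems ending in -i or -v add -al; stems ending in -h add the prefix so-.
So kidok → zukidok.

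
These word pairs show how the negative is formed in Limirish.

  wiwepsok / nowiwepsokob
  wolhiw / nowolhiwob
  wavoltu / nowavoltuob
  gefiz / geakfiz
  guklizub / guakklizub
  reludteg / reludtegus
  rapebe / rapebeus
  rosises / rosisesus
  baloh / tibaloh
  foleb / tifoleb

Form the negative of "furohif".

"furohif" begins with f-. The one such stem in the data (foleb → tifoleb) adds the prefix ti-, so the same rule applies.
The other patterns: stems beginning with w- add no- … -ob around the stem; stems beginning with g- insert -ak- after the first vowel; stems beginning with r- add -us.
So furohif → tifurohif.

tifurohif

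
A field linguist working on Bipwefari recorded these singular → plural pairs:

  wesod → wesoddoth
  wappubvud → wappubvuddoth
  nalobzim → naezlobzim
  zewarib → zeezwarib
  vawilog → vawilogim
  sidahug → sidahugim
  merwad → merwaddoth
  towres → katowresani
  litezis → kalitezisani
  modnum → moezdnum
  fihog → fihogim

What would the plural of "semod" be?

"semod" ends in -d. The stems ending in -d (merwad → merwaddoth, wesod → wesoddoth, wappubvud → wappubvuddoth) double the final consonant and add -oth.
The other patterns: stems ending in -s add ka- … -ani around the stem; stems ending in -g add -im; stems ending in -b or -m insert -ez- after the first vowel.
So semod → semoddoth.

semoddoth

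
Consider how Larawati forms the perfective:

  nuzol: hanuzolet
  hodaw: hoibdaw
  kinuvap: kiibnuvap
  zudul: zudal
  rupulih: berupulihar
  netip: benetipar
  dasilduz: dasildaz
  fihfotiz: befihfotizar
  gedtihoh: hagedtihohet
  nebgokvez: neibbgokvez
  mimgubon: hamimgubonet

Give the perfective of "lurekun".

dasilduz and fihfotiz both end in -z yet inflect differently (dasildaz, befihfotizar), so the final letter is not what conditions the rule; the last vowel is.
"lurekun" has last vowel 'u'. The stems whose last vowel is 'u' (dasilduz → dasildaz, zudul → zudal) change the last vowel to 'a'.
So lurekun → lurekan.

lurekan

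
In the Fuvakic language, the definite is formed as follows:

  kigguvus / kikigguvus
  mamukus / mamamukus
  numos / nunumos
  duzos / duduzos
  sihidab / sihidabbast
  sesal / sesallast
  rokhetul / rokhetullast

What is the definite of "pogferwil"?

kigguvus and rokhetul both have last vowel 'u' yet inflect differently (kikigguvus, rokhetullast), so the last vowel is not what conditions the rule; the final letter is.
"pogferwil" ends in -l. The stems ending in -l (sesal → sesallast, rokhetul → rokhetullast) double the final consonant and add -ast.
The other pattern: stems ending in -s repeat the first consonant+vowel as a prefix.
So pogferwil → pogferwillast.

pogferwillast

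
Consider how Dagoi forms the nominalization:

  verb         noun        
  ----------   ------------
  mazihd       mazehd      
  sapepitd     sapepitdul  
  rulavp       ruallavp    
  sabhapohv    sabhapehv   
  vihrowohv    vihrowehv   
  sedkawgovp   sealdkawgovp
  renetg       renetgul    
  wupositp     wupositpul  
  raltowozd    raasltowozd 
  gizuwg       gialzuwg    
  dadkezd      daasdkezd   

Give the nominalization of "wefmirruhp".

dadkezd and sapepitd both end in -d yet inflect differently (daasdkezd, sapepitdul), so the final letter is not what conditions the rule; the second-to-last letter is.
"wefmirruhp" has second-to-last letter 'h'. The stems whose second-to-last letter is 'h' (sabhapohv → sabhapehv, mazihd → mazehd, vihrowohv → vihrowehv) change the last vowel to 'e'.
The other patterns: stems whose second-to-last letter is 'z' insert -as- after the first vowel; stems whose second-to-last letter is 't' add -ul; stems whose second-to-last letter is 'v' or 'w' insert -al- after the first vowel.
So wefmirruhp → wefmirrehp.

wefmirrehp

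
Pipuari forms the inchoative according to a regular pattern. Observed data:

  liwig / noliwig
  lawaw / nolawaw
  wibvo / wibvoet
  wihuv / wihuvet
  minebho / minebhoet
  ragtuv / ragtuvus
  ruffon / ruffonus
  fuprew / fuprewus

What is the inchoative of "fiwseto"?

fiwsetous

wihuv and ragtuv both end in -v yet inflect differently (wihuvet, ragtuvus), so the final letter is not what conditions the rule; the first letter is.
"fiwseto" begins with f-. The one such stem in the data (fuprew → fuprewus) adds -us, so the same rule applies.
The other patterns: stems beginning with l- add the prefix no-; stems beginning with m- or w- add -et.
So fiwseto → fiwsetous.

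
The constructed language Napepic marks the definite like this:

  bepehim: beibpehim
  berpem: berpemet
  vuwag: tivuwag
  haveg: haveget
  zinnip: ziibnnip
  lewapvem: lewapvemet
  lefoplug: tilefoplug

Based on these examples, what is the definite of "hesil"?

heibsil

vuwag and haveg both end in -g yet inflect differently (tivuwag, haveget), so the final letter is not what conditions the rule; the last vowel is.
"hesil" has last vowel 'i'. The stems whose last vowel is 'i' (bepehim → beibpehim, zinnip → ziibnnip) insert -ib- after the first vowel.
The other patterns: stems whose last vowel is 'a' or 'u' add the prefix ti-; stems whose last vowel is 'e' add -et.
So hesil → heibsil.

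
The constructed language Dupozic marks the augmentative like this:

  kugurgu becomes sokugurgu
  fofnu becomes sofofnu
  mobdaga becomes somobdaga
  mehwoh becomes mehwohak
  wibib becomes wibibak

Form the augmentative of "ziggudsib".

ziggudsibak

mehwoh and mobdaga both begin with m- yet inflect differently (mehwohak, somobdaga), so the first letter is not what conditions the rule; whether the stem ends in a vowel or a consonant is.
"ziggudsib" ends in a consonant. The stems ending in a consonant (wibib → wibibak, mehwoh → mehwohak) add -ak.
The other pattern: stems ending in a vowel add the prefix so-.
So ziggudsib → ziggudsibak.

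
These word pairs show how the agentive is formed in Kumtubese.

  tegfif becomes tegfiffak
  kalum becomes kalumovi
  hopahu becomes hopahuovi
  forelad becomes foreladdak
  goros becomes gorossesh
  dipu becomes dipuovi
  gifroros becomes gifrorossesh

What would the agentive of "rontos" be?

rontossesh

hopahu and gifroros both have 3 vowels yet inflect differently (hopahuovi, gifrorossesh), so the number of vowels is not what conditions the rule; the final letter is.
"rontos" ends in -s. The stems ending in -s (gifroros → gifrorossesh, goros → gorossesh) double the final consonant and add -esh.
The other patterns: stems ending in -m or -u add -ovi; stems ending in -d or -f double the final consonant and add -ak.
So rontos → rontossesh.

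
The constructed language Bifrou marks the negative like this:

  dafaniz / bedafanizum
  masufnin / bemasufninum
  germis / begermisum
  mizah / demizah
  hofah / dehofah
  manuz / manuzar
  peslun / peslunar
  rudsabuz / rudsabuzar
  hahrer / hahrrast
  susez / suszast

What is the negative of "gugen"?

dafaniz and manuz both end in -z yet inflect differently (bedafanizum, manuzar), so the final letter is not what conditions the rule; the last vowel is.
"gugen" has last vowel 'e'. The stems whose last vowel is 'e' (hahrer → hahrrast, susez → suszast) delete the last vowel and add -ast.
The other patterns: stems whose last vowel is 'i' add be- … -um around the stem; stems whose last vowel is 'a' add the prefix de-; stems whose last vowel is 'u' add -ar.
So gugen → gugnast.

gugnast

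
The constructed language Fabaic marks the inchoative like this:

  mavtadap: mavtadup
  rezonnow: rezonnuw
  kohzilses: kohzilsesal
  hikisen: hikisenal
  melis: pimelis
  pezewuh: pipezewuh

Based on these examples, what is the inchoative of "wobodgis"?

piwobodgis

kohzilses and melis both end in -s yet inflect differently (kohzilsesal, pimelis), so the final letter is not what conditions the rule; the last vowel is.
"wobodgis" has last vowel 'i'. The one such stem in the data (melis → pimelis) adds the prefix pi-, so the same rule applies.
The other patterns: stems whose last vowel is 'a' or 'o' change the last vowel to 'u'; stems whose last vowel is 'e' add -al.
So wobodgis → piwobodgis.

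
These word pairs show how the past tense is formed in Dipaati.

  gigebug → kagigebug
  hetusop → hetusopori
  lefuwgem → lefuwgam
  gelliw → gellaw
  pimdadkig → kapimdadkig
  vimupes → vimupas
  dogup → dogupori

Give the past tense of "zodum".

gigebug and dogup both have last vowel 'u' yet inflect differently (kagigebug, dogupori), so the last vowel is not what conditions the rule; the final letter is.
"zodum" ends in -m. The one such stem in the data (lefuwgem → lefuwgam) changes the last vowel to 'a' (as do vimupes, gelliw), so the same rule applies.
So zodum → zodam.

zodam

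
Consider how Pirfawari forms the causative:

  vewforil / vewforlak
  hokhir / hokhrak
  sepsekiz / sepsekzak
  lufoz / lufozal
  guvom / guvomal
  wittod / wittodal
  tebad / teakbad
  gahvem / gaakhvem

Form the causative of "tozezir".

tozezrak

sepsekiz and lufoz both end in -z yet inflect differently (sepsekzak, lufozal), so the final letter is not what conditions the rule; the last vowel is.
"tozezir" has last vowel 'i'. The stems whose last vowel is 'i' (vewforil → vewforlak, hokhir → hokhrak, sepsekiz → sepsekzak) delete the last vowel and add -ak.
The other patterns: stems whose last vowel is 'o' add -al; stems whose last vowel is 'a' or 'e' insert -ak- after the first vowel.
So tozezir → tozezrak.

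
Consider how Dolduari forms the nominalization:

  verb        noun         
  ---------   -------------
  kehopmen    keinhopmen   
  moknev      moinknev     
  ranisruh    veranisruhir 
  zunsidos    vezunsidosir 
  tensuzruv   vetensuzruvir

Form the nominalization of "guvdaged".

guinvdaged

moknev and tensuzruv both end in -v yet inflect differently (moinknev, vetensuzruvir), so the final letter is not what conditions the rule; the last vowel is.
"guvdaged" has last vowel 'e'. The stems whose last vowel is 'e' (kehopmen → keinhopmen, moknev → moinknev) insert -in- after the first vowel.
So guvdaged → guinvdaged.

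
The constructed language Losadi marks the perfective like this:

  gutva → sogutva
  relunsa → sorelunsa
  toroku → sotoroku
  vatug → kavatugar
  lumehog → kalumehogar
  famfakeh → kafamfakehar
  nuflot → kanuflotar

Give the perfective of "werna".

sowerna

toroku and vatug both have last vowel 'u' yet inflect differently (sotoroku, kavatugar), so the last vowel is not what conditions the rule; whether the stem ends in a vowel or a consonant is.
"werna" ends in a vowel. The stems ending in a vowel (gutva → sogutva, relunsa → sorelunsa, toroku → sotoroku) add the prefix so-.
So werna → sowerna.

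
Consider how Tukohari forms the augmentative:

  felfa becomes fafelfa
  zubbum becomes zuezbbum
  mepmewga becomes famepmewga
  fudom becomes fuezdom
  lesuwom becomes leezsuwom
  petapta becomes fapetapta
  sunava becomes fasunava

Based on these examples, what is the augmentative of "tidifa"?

fatidifa

felfa and fudom both begin with f- yet inflect differently (fafelfa, fuezdom), so the first letter is not what conditions the rule; the final letter is.
"tidifa" ends in -a. The stems ending in -a (mepmewga → famepmewga, sunava → fasunava, felfa → fafelfa) add the prefix fa-.
The other pattern: stems ending in -m insert -ez- after the first vowel.
So tidifa → fatidifa.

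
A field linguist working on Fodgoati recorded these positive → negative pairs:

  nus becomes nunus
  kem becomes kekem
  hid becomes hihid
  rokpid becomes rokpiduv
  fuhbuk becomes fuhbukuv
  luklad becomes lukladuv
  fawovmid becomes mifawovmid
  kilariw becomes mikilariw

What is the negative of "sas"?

hid and rokpid both end in -d yet inflect differently (hihid, rokpiduv), so the final letter is not what conditions the rule; the number of vowels is.
"sas" has 1 vowel. The stems with 1 vowel (nus → nunus, kem → kekem, hid → hihid) repeat the first consonant+vowel as a prefix.
So sas → sasas.

sasas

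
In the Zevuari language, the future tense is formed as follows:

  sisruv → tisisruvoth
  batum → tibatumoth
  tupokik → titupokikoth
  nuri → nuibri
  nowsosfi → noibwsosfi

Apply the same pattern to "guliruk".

tigulirukoth

tupokik and nuri both have last vowel 'i' yet inflect differently (titupokikoth, nuibri), so the last vowel is not what conditions the rule; whether the stem ends in a vowel or a consonant is.
"guliruk" ends in a consonant. The stems ending in a consonant (sisruv → tisisruvoth, batum → tibatumoth, tupokik → titupokikoth) add ti- … -oth around the stem.
The other pattern: stems ending in a vowel insert -ib- after the first vowel.
So guliruk → tigulirukoth.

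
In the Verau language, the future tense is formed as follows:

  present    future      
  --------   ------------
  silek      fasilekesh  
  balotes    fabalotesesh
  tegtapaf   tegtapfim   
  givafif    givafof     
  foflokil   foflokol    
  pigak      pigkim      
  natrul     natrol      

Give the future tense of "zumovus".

"zumovus" has last vowel 'u'. The one such stem in the data (natrul → natrol) changes the last vowel to 'o' (as do foflokil, givafif), so the same rule applies.
So zumovus → zumovos.

zumovos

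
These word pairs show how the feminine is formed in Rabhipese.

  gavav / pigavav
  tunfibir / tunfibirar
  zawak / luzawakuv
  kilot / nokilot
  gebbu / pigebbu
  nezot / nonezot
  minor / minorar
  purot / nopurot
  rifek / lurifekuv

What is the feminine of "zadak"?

kilot and minor both have last vowel 'o' yet inflect differently (nokilot, minorar), so the last vowel is not what conditions the rule; the final letter is.
"zadak" ends in -k. The stems ending in -k (rifek → lurifekuv, zawak → luzawakuv) add lu- … -uv around the stem.
The other patterns: stems ending in -t add the prefix no-; stems ending in -r add -ar; stems ending in -u or -v add the prefix pi-.
So zadak → luzadakuv.

luzadakuv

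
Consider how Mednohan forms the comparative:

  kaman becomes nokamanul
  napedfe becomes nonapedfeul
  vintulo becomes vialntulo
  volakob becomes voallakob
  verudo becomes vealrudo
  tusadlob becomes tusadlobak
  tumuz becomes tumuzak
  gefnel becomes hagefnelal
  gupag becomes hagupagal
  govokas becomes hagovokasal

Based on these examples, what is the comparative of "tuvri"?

"tuvri" begins with t-. The stems beginning with t- (tusadlob → tusadlobak, tumuz → tumuzak) add -ak.
The other patterns: stems beginning with k- or n- add no- … -ul around the stem; stems beginning with v- insert -al- after the first vowel; stems beginning with g- add ha- … -al around the stem.
So tuvri → tuvriak.

tuvriak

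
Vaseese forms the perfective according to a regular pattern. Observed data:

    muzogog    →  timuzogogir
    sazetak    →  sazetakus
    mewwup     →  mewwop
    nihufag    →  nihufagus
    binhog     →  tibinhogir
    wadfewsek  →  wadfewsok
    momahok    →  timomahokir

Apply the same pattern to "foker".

"foker" has last vowel 'e'. The one such stem in the data (wadfewsek → wadfewsok) changes the last vowel to 'o' (as does mewwup), so the same rule applies.
The other patterns: stems whose last vowel is 'o' add ti- … -ir around the stem; stems whose last vowel is 'a' add -us.
So foker → fokor.

fokor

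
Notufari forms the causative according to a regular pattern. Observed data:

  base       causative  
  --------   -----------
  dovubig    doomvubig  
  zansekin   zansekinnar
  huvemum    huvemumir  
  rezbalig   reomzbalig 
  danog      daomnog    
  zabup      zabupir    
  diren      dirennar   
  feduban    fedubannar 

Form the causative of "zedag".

zeomdag

zansekin and dovubig both have last vowel 'i' yet inflect differently (zansekinnar, doomvubig), so the last vowel is not what conditions the rule; the final letter is.
"zedag" ends in -g. The stems ending in -g (dovubig → doomvubig, rezbalig → reomzbalig, danog → daomnog) insert -om- after the first vowel.
So zedag → zeomdag.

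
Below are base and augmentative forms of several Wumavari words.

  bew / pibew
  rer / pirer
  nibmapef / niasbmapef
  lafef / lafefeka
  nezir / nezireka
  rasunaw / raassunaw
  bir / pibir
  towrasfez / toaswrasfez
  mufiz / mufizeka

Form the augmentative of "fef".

"fef" has 1 vowel. The stems with 1 vowel (bew → pibew, bir → pibir, rer → pirer) add the prefix pi-.
So fef → pifef.

pifef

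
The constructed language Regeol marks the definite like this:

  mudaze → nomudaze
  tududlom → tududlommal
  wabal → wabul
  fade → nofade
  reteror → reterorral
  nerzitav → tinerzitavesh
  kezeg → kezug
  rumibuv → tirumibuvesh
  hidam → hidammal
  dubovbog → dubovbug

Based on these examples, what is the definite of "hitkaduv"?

"hitkaduv" ends in -v. The stems ending in -v (nerzitav → tinerzitavesh, rumibuv → tirumibuvesh) add ti- … -esh around the stem.
The other patterns: stems ending in -e add the prefix no-; stems ending in -m or -r double the final consonant and add -al; stems ending in -g or -l change the last vowel to 'u'.
So hitkaduv → tihitkaduvesh.

tihitkaduvesh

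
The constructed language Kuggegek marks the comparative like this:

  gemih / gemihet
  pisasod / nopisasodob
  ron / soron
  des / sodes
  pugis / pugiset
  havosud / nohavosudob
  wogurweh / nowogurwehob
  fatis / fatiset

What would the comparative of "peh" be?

"peh" has 1 vowel. The stems with 1 vowel (ron → soron, des → sodes) add the prefix so-.
The other patterns: stems with 2 vowels add -et; stems with 3 vowels add no- … -ob around the stem.
So peh → sopeh.

sopeh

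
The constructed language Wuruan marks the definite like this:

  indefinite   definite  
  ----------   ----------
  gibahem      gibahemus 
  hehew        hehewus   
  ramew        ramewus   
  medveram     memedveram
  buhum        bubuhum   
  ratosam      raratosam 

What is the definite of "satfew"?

satfewus

gibahem and medveram both end in -m yet inflect differently (gibahemus, memedveram), so the final letter is not what conditions the rule; the last vowel is.
"satfew" has last vowel 'e'. The stems whose last vowel is 'e' (gibahem → gibahemus, hehew → hehewus, ramew → ramewus) add -us.
The other pattern: stems whose last vowel is 'a' or 'u' repeat the first consonant+vowel as a prefix.
So satfew → satfewus.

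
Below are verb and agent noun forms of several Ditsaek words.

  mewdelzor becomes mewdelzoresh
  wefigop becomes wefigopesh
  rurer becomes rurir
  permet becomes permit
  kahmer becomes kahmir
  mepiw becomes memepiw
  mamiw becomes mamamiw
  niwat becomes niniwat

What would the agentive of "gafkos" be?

mewdelzor and rurer both end in -r yet inflect differently (mewdelzoresh, rurir), so the final letter is not what conditions the rule; the last vowel is.
"gafkos" has last vowel 'o'. The stems whose last vowel is 'o' (mewdelzor → mewdelzoresh, wefigop → wefigopesh) add -esh.
The other patterns: stems whose last vowel is 'e' change the last vowel to 'i'; stems whose last vowel is 'a' or 'i' repeat the first consonant+vowel as a prefix.
So gafkos → gafkosesh.

gafkosesh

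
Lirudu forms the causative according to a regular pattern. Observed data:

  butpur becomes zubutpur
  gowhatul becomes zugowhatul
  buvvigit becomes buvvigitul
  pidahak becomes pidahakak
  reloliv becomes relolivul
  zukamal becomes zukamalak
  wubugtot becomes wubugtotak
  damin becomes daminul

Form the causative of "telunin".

teluninul

"telunin" has last vowel 'i'. The stems whose last vowel is 'i' (buvvigit → buvvigitul, reloliv → relolivul, damin → daminul) add -ul.
So telunin → teluninul.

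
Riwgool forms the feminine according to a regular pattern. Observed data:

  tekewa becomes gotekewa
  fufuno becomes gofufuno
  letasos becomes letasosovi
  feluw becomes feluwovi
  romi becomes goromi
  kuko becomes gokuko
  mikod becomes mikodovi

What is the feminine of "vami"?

govami

kuko and letasos both have last vowel 'o' yet inflect differently (gokuko, letasosovi), so the last vowel is not what conditions the rule; whether the stem ends in a vowel or a consonant is.
"vami" ends in a vowel. The stems ending in a vowel (kuko → gokuko, fufuno → gofufuno, romi → goromi) add the prefix go-.
So vami → govami.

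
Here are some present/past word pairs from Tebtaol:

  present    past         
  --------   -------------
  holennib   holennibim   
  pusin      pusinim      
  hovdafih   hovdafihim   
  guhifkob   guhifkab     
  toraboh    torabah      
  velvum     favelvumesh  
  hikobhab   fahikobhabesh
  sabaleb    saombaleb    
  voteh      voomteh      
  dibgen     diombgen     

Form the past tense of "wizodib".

wizodibim

"wizodib" has last vowel 'i'. The stems whose last vowel is 'i' (holennib → holennibim, pusin → pusinim, hovdafih → hovdafihim) add -im.
The other patterns: stems whose last vowel is 'o' change the last vowel to 'a'; stems whose last vowel is 'a' or 'u' add fa- … -esh around the stem; stems whose last vowel is 'e' insert -om- after the first vowel.
So wizodib → wizodibim.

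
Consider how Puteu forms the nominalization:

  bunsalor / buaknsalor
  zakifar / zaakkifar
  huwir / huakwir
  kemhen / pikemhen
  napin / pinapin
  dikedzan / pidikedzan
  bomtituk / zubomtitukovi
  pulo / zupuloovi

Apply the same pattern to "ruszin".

"ruszin" ends in -n. The stems ending in -n (kemhen → pikemhen, napin → pinapin, dikedzan → pidikedzan) add the prefix pi-.
The other patterns: stems ending in -r insert -ak- after the first vowel; stems ending in -k or -o add zu- … -ovi around the stem.
So ruszin → piruszin.

piruszin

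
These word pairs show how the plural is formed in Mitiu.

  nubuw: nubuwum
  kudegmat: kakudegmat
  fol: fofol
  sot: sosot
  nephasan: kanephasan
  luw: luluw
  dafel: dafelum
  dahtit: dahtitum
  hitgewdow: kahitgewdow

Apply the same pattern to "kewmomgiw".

luw and nubuw both end in -w yet inflect differently (luluw, nubuwum), so the final letter is not what conditions the rule; the number of vowels is.
"kewmomgiw" has 3 vowels. The stems with 3 vowels (kudegmat → kakudegmat, nephasan → kanephasan, hitgewdow → kahitgewdow) add the prefix ka-.
The other patterns: stems with 1 vowel repeat the first consonant+vowel as a prefix; stems with 2 vowels add -um.
So kewmomgiw → kakewmomgiw.

kakewmomgiw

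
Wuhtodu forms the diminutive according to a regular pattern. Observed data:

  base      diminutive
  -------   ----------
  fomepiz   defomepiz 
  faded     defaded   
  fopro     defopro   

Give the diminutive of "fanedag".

defanedag

Every pair shown (fomepiz → defomepiz, faded → defaded, fopro → defopro) follows the same rule: add the prefix de-.
So fanedag → defanedag.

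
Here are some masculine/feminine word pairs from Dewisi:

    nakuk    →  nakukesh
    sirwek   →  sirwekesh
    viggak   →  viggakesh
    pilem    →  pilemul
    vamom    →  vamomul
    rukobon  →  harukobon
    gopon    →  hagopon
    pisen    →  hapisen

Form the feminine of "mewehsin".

sirwek and pilem both have last vowel 'e' yet inflect differently (sirwekesh, pilemul), so the last vowel is not what conditions the rule; the final letter is.
"mewehsin" ends in -n. The stems ending in -n (rukobon → harukobon, gopon → hagopon, pisen → hapisen) add the prefix ha-.
So mewehsin → hamewehsin.

hamewehsin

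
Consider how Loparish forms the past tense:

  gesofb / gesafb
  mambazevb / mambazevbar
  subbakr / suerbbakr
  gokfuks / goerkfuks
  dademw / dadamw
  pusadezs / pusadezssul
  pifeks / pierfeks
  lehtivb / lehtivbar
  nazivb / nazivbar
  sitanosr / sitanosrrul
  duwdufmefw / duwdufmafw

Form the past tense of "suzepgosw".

suzepgoswwul

subbakr and sitanosr both end in -r yet inflect differently (suerbbakr, sitanosrrul), so the final letter is not what conditions the rule; the second-to-last letter is.
"suzepgosw" has second-to-last letter 's'. The one such stem in the data (sitanosr → sitanosrrul) doubles the final consonant and adds -ul (as does pusadezs), so the same rule applies.
The other patterns: stems whose second-to-last letter is 'k' insert -er- after the first vowel; stems whose second-to-last letter is 'v' add -ar; stems whose second-to-last letter is 'f' or 'm' change the last vowel to 'a'.
So suzepgosw → suzepgoswwul.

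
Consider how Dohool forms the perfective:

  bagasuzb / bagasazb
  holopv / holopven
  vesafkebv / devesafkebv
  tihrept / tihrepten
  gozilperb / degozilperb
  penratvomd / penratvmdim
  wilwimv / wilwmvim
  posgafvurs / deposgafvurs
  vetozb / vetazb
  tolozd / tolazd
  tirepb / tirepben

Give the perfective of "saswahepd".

tirepb and vetozb both end in -b yet inflect differently (tirepben, vetazb), so the final letter is not what conditions the rule; the second-to-last letter is.
"saswahepd" has second-to-last letter 'p'. The stems whose second-to-last letter is 'p' (tihrept → tihrepten, holopv → holopven, tirepb → tirepben) add -en.
The other patterns: stems whose second-to-last letter is 'z' change the last vowel to 'a'; stems whose second-to-last letter is 'm' delete the last vowel and add -im; stems whose second-to-last letter is 'b' or 'r' add the prefix de-.
So saswahepd → saswahepden.

saswahepden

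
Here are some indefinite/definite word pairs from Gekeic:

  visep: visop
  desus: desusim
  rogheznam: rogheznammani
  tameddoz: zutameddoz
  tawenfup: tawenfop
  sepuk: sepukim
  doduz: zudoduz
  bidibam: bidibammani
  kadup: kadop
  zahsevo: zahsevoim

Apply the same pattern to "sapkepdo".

"sapkepdo" ends in -o. The one such stem in the data (zahsevo → zahsevoim) adds -im, so the same rule applies.
The other patterns: stems ending in -p change the last vowel to 'o'; stems ending in -z add the prefix zu-; stems ending in -m double the final consonant and add -ani.
So sapkepdo → sapkepdoim.

sapkepdoim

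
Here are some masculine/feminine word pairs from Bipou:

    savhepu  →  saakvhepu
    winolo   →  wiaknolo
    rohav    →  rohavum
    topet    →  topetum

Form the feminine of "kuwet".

kuwetum

"kuwet" ends in a consonant. The stems ending in a consonant (rohav → rohavum, topet → topetum) add -um.
So kuwet → kuwetum.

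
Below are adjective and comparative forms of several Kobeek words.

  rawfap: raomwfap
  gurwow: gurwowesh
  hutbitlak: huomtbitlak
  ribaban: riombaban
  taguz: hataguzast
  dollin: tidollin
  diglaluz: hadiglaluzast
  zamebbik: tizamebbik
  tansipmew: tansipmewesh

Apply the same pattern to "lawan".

ribaban and dollin both end in -n yet inflect differently (riombaban, tidollin), so the final letter is not what conditions the rule; the last vowel is.
"lawan" has last vowel 'a'. The stems whose last vowel is 'a' (ribaban → riombaban, hutbitlak → huomtbitlak, rawfap → raomwfap) insert -om- after the first vowel.
The other patterns: stems whose last vowel is 'i' add the prefix ti-; stems whose last vowel is 'u' add ha- … -ast around the stem; stems whose last vowel is 'e' or 'o' add -esh.
So lawan → laomwan.

laomwan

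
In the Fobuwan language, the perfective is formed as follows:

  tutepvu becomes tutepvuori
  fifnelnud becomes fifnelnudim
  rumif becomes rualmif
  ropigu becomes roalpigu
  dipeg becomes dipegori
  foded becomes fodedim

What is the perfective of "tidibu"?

tidibuori

ropigu and tutepvu both end in -u yet inflect differently (roalpigu, tutepvuori), so the final letter is not what conditions the rule; the first letter is.
"tidibu" begins with t-. The one such stem in the data (tutepvu → tutepvuori) adds -ori, so the same rule applies.
So tidibu → tidibuori.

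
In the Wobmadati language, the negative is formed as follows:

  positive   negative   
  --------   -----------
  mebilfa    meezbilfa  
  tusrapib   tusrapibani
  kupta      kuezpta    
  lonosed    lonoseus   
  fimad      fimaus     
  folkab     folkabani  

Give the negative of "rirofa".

riezrofa

"rirofa" ends in -a. The stems ending in -a (mebilfa → meezbilfa, kupta → kuezpta) insert -ez- after the first vowel.
The other patterns: stems ending in -d drop the final letter and add -us; stems ending in -b add -ani.
So rirofa → riezrofa.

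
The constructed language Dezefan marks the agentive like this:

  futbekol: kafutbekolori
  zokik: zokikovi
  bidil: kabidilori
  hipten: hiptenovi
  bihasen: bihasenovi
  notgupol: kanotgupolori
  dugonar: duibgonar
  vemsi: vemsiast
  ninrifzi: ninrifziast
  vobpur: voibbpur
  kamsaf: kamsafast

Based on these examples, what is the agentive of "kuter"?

kuibter

bidil and ninrifzi both have last vowel 'i' yet inflect differently (kabidilori, ninrifziast), so the last vowel is not what conditions the rule; the final letter is.
"kuter" ends in -r. The stems ending in -r (vobpur → voibbpur, dugonar → duibgonar) insert -ib- after the first vowel.
The other patterns: stems ending in -l add ka- … -ori around the stem; stems ending in -f or -i add -ast; stems ending in -k or -n add -ovi.
So kuter → kuibter.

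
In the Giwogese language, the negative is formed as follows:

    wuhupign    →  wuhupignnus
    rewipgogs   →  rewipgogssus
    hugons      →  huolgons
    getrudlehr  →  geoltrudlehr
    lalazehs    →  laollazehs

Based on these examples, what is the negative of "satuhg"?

"satuhg" has second-to-last letter 'h'. The stems whose second-to-last letter is 'h' (getrudlehr → geoltrudlehr, lalazehs → laollazehs) insert -ol- after the first vowel.
The other pattern: stems whose second-to-last letter is 'g' double the final consonant and add -us.
So satuhg → saoltuhg.

saoltuhg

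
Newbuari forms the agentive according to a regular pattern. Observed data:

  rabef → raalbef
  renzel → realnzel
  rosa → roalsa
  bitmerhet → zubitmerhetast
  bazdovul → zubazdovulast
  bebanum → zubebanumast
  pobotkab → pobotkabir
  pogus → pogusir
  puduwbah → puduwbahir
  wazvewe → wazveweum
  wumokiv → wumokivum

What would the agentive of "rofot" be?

roalfot

renzel and bazdovul both end in -l yet inflect differently (realnzel, zubazdovulast), so the final letter is not what conditions the rule; the first letter is.
"rofot" begins with r-. The stems beginning with r- (rabef → raalbef, renzel → realnzel, rosa → roalsa) insert -al- after the first vowel.
So rofot → roalfot.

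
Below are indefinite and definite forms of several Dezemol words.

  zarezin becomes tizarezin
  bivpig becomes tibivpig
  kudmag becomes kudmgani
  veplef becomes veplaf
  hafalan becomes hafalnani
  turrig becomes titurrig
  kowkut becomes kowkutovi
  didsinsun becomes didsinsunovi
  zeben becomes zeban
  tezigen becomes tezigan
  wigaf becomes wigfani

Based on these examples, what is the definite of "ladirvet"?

ladirvat

"ladirvet" has last vowel 'e'. The stems whose last vowel is 'e' (veplef → veplaf, zeben → zeban, tezigen → tezigan) change the last vowel to 'a'.
The other patterns: stems whose last vowel is 'u' add -ovi; stems whose last vowel is 'i' add the prefix ti-; stems whose last vowel is 'a' delete the last vowel and add -ani.
So ladirvet → ladirvat.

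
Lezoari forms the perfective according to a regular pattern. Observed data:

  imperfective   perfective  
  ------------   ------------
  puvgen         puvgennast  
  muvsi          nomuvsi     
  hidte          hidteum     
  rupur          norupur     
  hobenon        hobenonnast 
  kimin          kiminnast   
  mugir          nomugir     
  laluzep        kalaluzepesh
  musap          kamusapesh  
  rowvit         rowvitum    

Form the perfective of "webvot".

"webvot" ends in -t. The one such stem in the data (rowvit → rowvitum) adds -um, so the same rule applies.
So webvot → webvotum.

webvotum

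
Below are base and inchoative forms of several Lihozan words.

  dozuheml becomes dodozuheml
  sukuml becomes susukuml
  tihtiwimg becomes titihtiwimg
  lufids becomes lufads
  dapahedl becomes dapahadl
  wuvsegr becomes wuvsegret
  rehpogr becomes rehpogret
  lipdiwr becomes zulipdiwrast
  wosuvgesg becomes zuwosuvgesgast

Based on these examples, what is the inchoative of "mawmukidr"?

dozuheml and dapahedl both end in -l yet inflect differently (dodozuheml, dapahadl), so the final letter is not what conditions the rule; the second-to-last letter is.
"mawmukidr" has second-to-last letter 'd'. The stems whose second-to-last letter is 'd' (lufids → lufads, dapahedl → dapahadl) change the last vowel to 'a'.
So mawmukidr → mawmukadr.

mawmukadr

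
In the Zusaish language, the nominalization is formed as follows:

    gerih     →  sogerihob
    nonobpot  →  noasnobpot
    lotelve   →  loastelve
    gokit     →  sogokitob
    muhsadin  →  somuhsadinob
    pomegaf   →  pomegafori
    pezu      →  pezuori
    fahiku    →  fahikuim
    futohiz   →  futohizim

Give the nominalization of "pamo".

pamoori

pezu and fahiku both end in -u yet inflect differently (pezuori, fahikuim), so the final letter is not what conditions the rule; the first letter is.
"pamo" begins with p-. The stems beginning with p- (pezu → pezuori, pomegaf → pomegafori) add -ori.
So pamo → pamoori.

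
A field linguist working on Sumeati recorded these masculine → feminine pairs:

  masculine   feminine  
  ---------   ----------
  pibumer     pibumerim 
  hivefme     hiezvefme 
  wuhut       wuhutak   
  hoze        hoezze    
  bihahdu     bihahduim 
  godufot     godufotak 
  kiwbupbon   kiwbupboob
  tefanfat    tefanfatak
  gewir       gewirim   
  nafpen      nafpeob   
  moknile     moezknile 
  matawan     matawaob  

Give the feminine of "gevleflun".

gevlefluob

"gevleflun" ends in -n. The stems ending in -n (kiwbupbon → kiwbupboob, matawan → matawaob, nafpen → nafpeob) drop the final letter and add -ob.
The other patterns: stems ending in -e insert -ez- after the first vowel; stems ending in -t add -ak; stems ending in -r or -u add -im.
So gevleflun → gevlefluob.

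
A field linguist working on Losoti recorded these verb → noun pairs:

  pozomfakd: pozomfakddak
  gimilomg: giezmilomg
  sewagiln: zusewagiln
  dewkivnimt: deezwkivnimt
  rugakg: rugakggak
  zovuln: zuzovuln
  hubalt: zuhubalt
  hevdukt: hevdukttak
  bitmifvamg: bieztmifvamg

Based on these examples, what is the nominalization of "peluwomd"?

hubalt and hevdukt both end in -t yet inflect differently (zuhubalt, hevdukttak), so the final letter is not what conditions the rule; the second-to-last letter is.
"peluwomd" has second-to-last letter 'm'. The stems whose second-to-last letter is 'm' (bitmifvamg → bieztmifvamg, gimilomg → giezmilomg, dewkivnimt → deezwkivnimt) insert -ez- after the first vowel.
So peluwomd → peezluwomd.

peezluwomd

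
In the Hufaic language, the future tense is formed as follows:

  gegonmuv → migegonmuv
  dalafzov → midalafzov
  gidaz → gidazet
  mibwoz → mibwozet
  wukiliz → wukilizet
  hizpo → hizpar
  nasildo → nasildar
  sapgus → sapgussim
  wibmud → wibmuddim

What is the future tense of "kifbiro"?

"kifbiro" ends in -o. The stems ending in -o (hizpo → hizpar, nasildo → nasildar) drop the final letter and add -ar.
The other patterns: stems ending in -v add the prefix mi-; stems ending in -z add -et; stems ending in -d or -s double the final consonant and add -im.
So kifbiro → kifbirar.

kifbirar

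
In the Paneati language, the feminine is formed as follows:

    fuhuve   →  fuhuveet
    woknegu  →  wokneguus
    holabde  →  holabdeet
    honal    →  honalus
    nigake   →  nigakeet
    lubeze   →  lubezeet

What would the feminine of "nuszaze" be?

"nuszaze" ends in -e. The stems ending in -e (fuhuve → fuhuveet, nigake → nigakeet, lubeze → lubezeet) add -et.
So nuszaze → nuszazeet.

nuszazeet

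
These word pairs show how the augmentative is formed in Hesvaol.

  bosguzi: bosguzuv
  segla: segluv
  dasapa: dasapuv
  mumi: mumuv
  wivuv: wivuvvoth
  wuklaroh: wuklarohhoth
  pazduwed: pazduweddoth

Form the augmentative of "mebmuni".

mebmunuv

"mebmuni" ends in a vowel. The stems ending in a vowel (bosguzi → bosguzuv, segla → segluv, dasapa → dasapuv) drop the final letter and add -uv.
So mebmuni → mebmunuv.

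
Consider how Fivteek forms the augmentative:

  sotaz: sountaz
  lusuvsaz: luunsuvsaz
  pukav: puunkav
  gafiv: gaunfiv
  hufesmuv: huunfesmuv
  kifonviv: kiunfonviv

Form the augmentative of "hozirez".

hounzirez

Every pair shown (sotaz → sountaz, lusuvsaz → luunsuvsaz, pukav → puunkav, …) follows the same rule: insert -un- after the first vowel.
So hozirez → hounzirez.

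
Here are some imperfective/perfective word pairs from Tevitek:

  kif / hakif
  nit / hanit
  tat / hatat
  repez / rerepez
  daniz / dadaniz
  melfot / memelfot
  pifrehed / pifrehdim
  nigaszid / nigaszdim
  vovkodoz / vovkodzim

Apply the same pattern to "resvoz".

nit and melfot both end in -t yet inflect differently (hanit, memelfot), so the final letter is not what conditions the rule; the number of vowels is.
"resvoz" has 2 vowels. The stems with 2 vowels (repez → rerepez, daniz → dadaniz, melfot → memelfot) repeat the first consonant+vowel as a prefix.
The other patterns: stems with 1 vowel add the prefix ha-; stems with 3 vowels delete the last vowel and add -im.
So resvoz → reresvoz.

reresvoz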